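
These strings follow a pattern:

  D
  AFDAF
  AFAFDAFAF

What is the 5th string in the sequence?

AFAFAFAFDAFAFAFAF

s(k+1) = AF·s(k)·AF, so each term gains AF as a prefix and AF as a suffix.
From AFAFDAFAF, 2 further steps: AFAFDAFAF → AFAFAFDAFAFAF → (answer).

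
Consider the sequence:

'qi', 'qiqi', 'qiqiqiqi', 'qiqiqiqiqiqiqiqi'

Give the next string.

qiqiqiqiqiqiqiqiqiqiqiqiqiqiqiqi

Every step duplicates the string.
So the next term is two copies of qiqiqiqiqiqiqiqi.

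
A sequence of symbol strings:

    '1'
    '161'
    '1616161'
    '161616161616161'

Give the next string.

s(k+1) = s(k)·6·s(k) — each term doubles the last with '6' between the halves.
One more doubling of 161616161616161 gives the answer.

1616161616161616161616161616161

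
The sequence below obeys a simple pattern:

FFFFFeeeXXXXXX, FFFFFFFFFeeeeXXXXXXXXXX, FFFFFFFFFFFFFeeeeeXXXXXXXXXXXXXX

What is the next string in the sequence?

Term n consists of 4n+1 F's, followed by n+2 e's, followed by 4n+2 X's (n = 1, 2, …).
Setting n = 4 gives 17, 6, 18 characters in each block.

FFFFFFFFFFFFFFFFFeeeeeeXXXXXXXXXXXXXXXXXX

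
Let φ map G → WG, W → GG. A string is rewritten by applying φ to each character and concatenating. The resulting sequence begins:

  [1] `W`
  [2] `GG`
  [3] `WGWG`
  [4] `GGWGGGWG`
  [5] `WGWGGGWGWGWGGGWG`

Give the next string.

GGWGGGWGWGWGGGWGGGWGGGWGWGWGGGWG

φ(WGWGGGWGWGWGGGWG) expands symbol-by-symbol to GG WG GG WG WG WG GG WG GG WG GG WG WG WG GG WG; joining the 16 pieces gives the next term.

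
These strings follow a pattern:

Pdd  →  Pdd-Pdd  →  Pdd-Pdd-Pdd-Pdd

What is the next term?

Pdd-Pdd-Pdd-Pdd-Pdd-Pdd-Pdd-Pdd

Each string is two copies of the previous one joined by '-'.
One more doubling of Pdd-Pdd-Pdd-Pdd gives the answer.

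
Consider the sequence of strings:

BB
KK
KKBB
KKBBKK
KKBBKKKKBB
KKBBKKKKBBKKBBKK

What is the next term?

From term 3 onward, concatenate the last term with the second-to-last: KK·BB = KKBB, KKBB·KK = KKBBKK, …
Continuing: KKBBKKKKBBKKBBKK · KKBBKKKKBB gives term 7.

KKBBKKKKBBKKBBKKKKBBKKKKBB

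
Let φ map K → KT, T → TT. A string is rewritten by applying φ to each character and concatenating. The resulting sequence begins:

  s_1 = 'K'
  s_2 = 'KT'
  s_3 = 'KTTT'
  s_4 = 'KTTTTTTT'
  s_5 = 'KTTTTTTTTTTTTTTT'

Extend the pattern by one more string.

KTTTTTTTTTTTTTTTTTTTTTTTTTTTTTTT

Applying the rule to each of the 16 symbols of KTTTTTTTTTTTTTTT gives the pieces KT TT TT TT TT TT TT TT TT TT TT TT TT TT TT TT, which concatenate to the answer.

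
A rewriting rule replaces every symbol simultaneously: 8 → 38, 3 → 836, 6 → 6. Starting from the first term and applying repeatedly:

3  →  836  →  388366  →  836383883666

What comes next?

388366836388363838836666

Rewriting each symbol of 836383883666: 8→38, 3→836, 6→6, 3→836, 8→38, 3→836, 8→38, 8→38, 3→836, 6→6, 6→6, 6→6, which concatenates to 38 836 6 836 38 836 38 38 836 6 6 6.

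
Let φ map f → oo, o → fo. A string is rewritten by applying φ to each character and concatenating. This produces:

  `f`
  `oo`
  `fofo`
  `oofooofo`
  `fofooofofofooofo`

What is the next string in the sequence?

Rewriting the 16 symbols of fofooofofofooofo one by one yields oo fo oo fo fo fo oo fo oo fo oo fo fo fo oo fo; concatenated:

oofooofofofooofooofooofofofooofo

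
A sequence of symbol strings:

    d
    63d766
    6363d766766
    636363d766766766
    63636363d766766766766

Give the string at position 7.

s(k+1) = 63·s(k)·766, so each term gains 63 as a prefix and 766 as a suffix.
From 63636363d766766766766, 2 further steps: 63636363d766766766766 → 6363636363d766766766766766 → (answer).

636363636363d766766766766766766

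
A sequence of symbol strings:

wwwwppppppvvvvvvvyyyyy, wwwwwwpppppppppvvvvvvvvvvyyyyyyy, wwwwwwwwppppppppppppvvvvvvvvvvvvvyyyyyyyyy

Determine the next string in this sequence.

The n-th term is 2n w's then 3n p's then 3n+1 v's then 2n+1 y's, where the shown terms are n = 2, 3, 4.
For the next term, n = 5, so the run lengths are 10, 15, 16, 11.

wwwwwwwwwwpppppppppppppppvvvvvvvvvvvvvvvvyyyyyyyyyyy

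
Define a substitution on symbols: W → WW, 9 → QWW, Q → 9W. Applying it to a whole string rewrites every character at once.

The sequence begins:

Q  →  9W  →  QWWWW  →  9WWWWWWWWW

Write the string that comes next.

Apply φ to 9WWWWWWWWW symbol by symbol: 9→QWW, W→WW, W→WW, W→WW, W→WW, W→WW, W→WW, W→WW, W→WW, W→WW; joined: QWW WW WW WW WW WW WW WW WW WW.

QWWWWWWWWWWWWWWWWWWWW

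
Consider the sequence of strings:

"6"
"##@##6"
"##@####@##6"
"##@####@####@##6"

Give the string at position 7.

##@####@####@####@####@####@##6

Every step adds ##@## at the front: s(k+1) = ##@##·s(k).
From ##@####@####@##6, 3 further steps: ##@####@####@##6 → ##@####@####@####@##6 → ##@####@####@####@####@##6 → (answer).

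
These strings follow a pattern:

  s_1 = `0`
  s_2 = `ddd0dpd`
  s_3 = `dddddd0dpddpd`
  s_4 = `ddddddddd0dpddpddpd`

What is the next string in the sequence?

s(k+1) = ddd·s(k)·dpd, so each term gains ddd as a prefix and dpd as a suffix.
So the next term is ddd·ddddddddd0dpddpddpd·dpd.

dddddddddddd0dpddpddpddpd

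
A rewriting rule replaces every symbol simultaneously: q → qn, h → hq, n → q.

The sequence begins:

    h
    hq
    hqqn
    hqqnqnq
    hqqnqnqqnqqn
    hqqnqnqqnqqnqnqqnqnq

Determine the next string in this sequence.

Rewriting the 20 symbols of hqqnqnqqnqqnqnqqnqnq one by one yields hq qn qn q qn q qn qn q qn qn q qn q qn qn q qn q qn; concatenated:

hqqnqnqqnqqnqnqqnqnqqnqqnqnqqnqqn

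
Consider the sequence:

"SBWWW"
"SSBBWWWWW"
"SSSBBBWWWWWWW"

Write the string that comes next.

Reading off run lengths: S runs 1, 2, 3; B runs 1, 2, 3; W runs 3, 5, 7 — each is linear in n (n = 1, 2, …).
For the next term, n = 4, so the run lengths are 4, 4, 9.

SSSSBBBBWWWWWWWWW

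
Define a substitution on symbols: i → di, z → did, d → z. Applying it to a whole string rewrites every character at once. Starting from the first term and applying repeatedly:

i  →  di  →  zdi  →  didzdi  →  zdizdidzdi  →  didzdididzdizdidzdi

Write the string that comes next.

Replace each of the 19 characters of didzdididzdizdidzdi in place — z di z did z di z di z did z di did z di z did z di — and concatenate.

zdizdidzdizdizdidzdididzdizdidzdi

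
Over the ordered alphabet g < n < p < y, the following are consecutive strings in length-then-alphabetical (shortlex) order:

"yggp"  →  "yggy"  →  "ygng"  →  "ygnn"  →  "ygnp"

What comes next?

Treat ygnp as a base-4 numeral over the given alphabet and add one, carrying through any trailing y's.

ygny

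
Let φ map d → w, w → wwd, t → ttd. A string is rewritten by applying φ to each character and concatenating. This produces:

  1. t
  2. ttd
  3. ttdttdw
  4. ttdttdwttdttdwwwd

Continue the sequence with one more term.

Replace each of the 17 characters of ttdttdwttdttdwwwd in place — ttd ttd w ttd ttd w wwd ttd ttd w ttd ttd w wwd wwd wwd w — and concatenate.

ttdttdwttdttdwwwdttdttdwttdttdwwwdwwdwwdw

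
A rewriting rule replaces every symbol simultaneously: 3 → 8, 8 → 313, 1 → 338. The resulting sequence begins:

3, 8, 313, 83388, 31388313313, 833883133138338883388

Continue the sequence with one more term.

Rewriting the 21 symbols of 833883133138338883388 one by one yields 313 8 8 313 313 8 338 8 8 338 8 313 8 8 313 313 313 8 8 313 313; concatenated:

3138831331383388833883138831331331388313313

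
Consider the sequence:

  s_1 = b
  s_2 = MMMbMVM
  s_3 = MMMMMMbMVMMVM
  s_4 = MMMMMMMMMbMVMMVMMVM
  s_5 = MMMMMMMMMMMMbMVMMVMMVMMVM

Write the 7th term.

MMMMMMMMMMMMMMMMMMbMVMMVMMVMMVMMVMMVM

Every step adds MMM to the front and MVM to the end of the previous string.
From MMMMMMMMMMMMbMVMMVMMVMMVM, 2 further steps: MMMMMMMMMMMMbMVMMVMMVMMVM → MMMMMMMMMMMMMMMbMVMMVMMVMMVMMVM → (answer).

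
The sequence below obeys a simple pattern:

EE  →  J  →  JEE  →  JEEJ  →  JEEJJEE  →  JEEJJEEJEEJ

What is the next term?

JEEJJEEJEEJJEEJJEE

From term 3 onward, concatenate the last term with the second-to-last: J·EE = JEE, JEE·J = JEEJ, …
The next term joins JEEJJEEJEEJ and JEEJJEE.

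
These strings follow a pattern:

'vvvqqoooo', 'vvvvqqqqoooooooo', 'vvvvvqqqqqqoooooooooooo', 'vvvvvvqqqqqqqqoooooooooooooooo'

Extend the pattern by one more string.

vvvvvvvqqqqqqqqqqoooooooooooooooooooo

Each string has the form v^{n+2} q^{2n} o^{4n} (n = 1, 2, …).
At n = 5 the blocks have lengths 7, 10, 20.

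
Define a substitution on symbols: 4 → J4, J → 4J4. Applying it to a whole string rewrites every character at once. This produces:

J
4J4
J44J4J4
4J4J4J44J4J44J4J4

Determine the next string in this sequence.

φ(4J4J4J44J4J44J4J4) expands symbol-by-symbol to J4 4J4 J4 4J4 J4 4J4 J4 J4 4J4 J4 4J4 J4 J4 4J4 J4 4J4 J4; joining the 17 pieces gives the next term.

J44J4J44J4J44J4J4J44J4J44J4J4J44J4J44J4J4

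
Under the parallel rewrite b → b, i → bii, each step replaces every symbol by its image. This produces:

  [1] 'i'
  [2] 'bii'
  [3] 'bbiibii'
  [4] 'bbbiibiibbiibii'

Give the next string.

Rewriting the 15 symbols of bbbiibiibbiibii one by one yields b b b bii bii b bii bii b b bii bii b bii bii; concatenated:

bbbbiibiibbiibiibbbiibiibbiibii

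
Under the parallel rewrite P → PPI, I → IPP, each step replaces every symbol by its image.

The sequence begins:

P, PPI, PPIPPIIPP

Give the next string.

PPIPPIIPPPPIPPIIPPIPPPPIPPI

Apply φ to PPIPPIIPP symbol by symbol: P→PPI, P→PPI, I→IPP, P→PPI, P→PPI, I→IPP, I→IPP, P→PPI, P→PPI; joined: PPI PPI IPP PPI PPI IPP IPP PPI PPI.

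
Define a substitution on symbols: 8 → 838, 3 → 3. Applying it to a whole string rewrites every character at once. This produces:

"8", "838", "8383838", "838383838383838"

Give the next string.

Replace each of the 15 characters of 838383838383838 in place — 838 3 838 3 838 3 838 3 838 3 838 3 838 3 838 — and concatenate.

8383838383838383838383838383838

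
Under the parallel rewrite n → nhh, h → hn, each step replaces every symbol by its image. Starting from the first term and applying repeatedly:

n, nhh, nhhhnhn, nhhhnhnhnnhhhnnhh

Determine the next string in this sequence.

nhhhnhnhnnhhhnnhhhnnhhnhhhnhnhnnhhnhhhnhn

Replace each of the 17 characters of nhhhnhnhnnhhhnnhh in place — nhh hn hn hn nhh hn nhh hn nhh nhh hn hn hn nhh nhh hn hn — and concatenate.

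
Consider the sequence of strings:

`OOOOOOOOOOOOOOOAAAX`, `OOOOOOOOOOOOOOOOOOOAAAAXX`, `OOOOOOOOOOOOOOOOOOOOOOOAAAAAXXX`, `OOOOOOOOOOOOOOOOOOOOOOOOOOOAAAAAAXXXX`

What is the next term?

OOOOOOOOOOOOOOOOOOOOOOOOOOOOOOOAAAAAAAXXXXX

Each string has the form O^{4n+3} A^{n} X^{n-2}, where the shown terms are n = 3, 4, 5, 6.
Setting n = 7 gives 31, 7, 5 characters in each block.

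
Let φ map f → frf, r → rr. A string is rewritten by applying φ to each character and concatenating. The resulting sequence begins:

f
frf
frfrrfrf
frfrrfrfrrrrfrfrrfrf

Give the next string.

frfrrfrfrrrrfrfrrfrfrrrrrrrrfrfrrfrfrrrrfrfrrfrf

Replace each of the 20 characters of frfrrfrfrrrrfrfrrfrf in place — frf rr frf rr rr frf rr frf rr rr rr rr frf rr frf rr rr frf rr frf — and concatenate.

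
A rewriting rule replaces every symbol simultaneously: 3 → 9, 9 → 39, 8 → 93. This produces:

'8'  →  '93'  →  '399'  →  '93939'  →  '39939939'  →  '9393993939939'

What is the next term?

Replace each of the 13 characters of 9393993939939 in place — 39 9 39 9 39 39 9 39 9 39 39 9 39 — and concatenate.

399399393993993939939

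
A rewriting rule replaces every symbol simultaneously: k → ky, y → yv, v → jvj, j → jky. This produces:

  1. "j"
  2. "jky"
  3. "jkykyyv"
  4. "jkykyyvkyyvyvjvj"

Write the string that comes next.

φ(jkykyyvkyyvyvjvj) expands symbol-by-symbol to jky ky yv ky yv yv jvj ky yv yv jvj yv jvj jky jvj jky; joining the 16 pieces gives the next term.

jkykyyvkyyvyvjvjkyyvyvjvjyvjvjjkyjvjjky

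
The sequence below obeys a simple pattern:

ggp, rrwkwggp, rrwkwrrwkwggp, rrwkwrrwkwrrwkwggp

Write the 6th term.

Each term is the previous one with rrwkw prepended.
From rrwkwrrwkwrrwkwggp, 2 further steps: rrwkwrrwkwrrwkwggp → rrwkwrrwkwrrwkwrrwkwggp → (answer).

rrwkwrrwkwrrwkwrrwkwrrwkwggp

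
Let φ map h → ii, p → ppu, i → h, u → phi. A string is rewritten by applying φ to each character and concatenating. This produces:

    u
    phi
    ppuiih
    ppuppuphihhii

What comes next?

Rewriting the 13 symbols of ppuppuphihhii one by one yields ppu ppu phi ppu ppu phi ppu ii h ii ii h h; concatenated:

ppuppuphippuppuphippuiihiiiihh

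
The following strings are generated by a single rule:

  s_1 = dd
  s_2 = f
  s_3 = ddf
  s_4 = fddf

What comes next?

From term 3 onward, concatenate the second-to-last term with the last: dd·f = ddf, f·ddf = fddf, …
So term 5 is ddf·fddf.

ddffddf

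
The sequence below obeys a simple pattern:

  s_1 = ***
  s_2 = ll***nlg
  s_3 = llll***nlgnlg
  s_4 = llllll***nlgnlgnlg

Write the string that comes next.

llllllll***nlgnlgnlgnlg

s(k+1) = ll·s(k)·nlg, so each term gains ll as a prefix and nlg as a suffix.
So the next term is ll·llllll***nlgnlgnlg·nlg.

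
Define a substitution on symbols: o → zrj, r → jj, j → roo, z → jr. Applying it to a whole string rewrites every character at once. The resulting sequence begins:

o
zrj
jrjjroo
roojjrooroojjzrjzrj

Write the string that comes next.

jjzrjzrjrooroojjzrjzrjjjzrjzrjrooroojrjjroojrjjroo

Replace each of the 19 characters of roojjrooroojjzrjzrj in place — jj zrj zrj roo roo jj zrj zrj jj zrj zrj roo roo jr jj roo jr jj roo — and concatenate.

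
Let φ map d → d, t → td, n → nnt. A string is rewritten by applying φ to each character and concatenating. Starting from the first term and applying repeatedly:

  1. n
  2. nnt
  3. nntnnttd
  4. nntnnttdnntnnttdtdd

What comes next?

nntnnttdnntnnttdtddnntnnttdnntnnttdtddtddd

φ(nntnnttdnntnnttdtdd) expands symbol-by-symbol to nnt nnt td nnt nnt td td d nnt nnt td nnt nnt td td d td d d; joining the 19 pieces gives the next term.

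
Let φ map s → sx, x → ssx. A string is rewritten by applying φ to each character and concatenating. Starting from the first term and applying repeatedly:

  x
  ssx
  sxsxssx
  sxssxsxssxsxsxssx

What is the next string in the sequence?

Applying the rule to each of the 17 symbols of sxssxsxssxsxsxssx gives the pieces sx ssx sx sx ssx sx ssx sx sx ssx sx ssx sx ssx sx sx ssx, which concatenate to the answer.

sxssxsxsxssxsxssxsxsxssxsxssxsxssxsxsxssx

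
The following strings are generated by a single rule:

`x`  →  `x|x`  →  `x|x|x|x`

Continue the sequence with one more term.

Every step duplicates the string with '|' between the halves.
Doubling x|x|x|x with '|' between the halves:

x|x|x|x|x|x|x|x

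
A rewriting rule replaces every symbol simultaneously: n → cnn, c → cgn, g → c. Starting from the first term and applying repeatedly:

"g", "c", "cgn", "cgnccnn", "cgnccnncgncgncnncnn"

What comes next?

Applying the rule to each of the 19 symbols of cgnccnncgncgncnncnn gives the pieces cgn c cnn cgn cgn cnn cnn cgn c cnn cgn c cnn cgn cnn cnn cgn cnn cnn, which concatenate to the answer.

cgnccnncgncgncnncnncgnccnncgnccnncgncnncnncgncnncnn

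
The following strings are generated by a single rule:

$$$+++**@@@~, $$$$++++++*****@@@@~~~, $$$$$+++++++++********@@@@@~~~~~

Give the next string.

Reading off run lengths: $ runs 3, 4, 5; + runs 3, 6, 9; * runs 2, 5, 8; @ runs 3, 4, 5; ~ runs 1, 3, 5 — each is linear in n (n = 1, 2, …).
Setting n = 4 gives 6, 12, 11, 6, 7 characters in each block.

$$$$$$++++++++++++***********@@@@@@~~~~~~~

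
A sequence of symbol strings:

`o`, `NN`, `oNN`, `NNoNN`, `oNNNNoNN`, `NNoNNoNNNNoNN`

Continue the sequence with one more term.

Each term (from the third on) is the two preceding terms concatenated in order: term 3 = o·NN = oNN.
So term 7 is oNNNNoNN·NNoNNoNNNNoNN.

oNNNNoNNNNoNNoNNNNoNN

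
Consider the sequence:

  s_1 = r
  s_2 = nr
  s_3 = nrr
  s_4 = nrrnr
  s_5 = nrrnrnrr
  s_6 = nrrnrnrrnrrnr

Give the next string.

nrrnrnrrnrrnrnrrnrnrr

From term 3 onward, concatenate the last term with the second-to-last: nr·r = nrr, nrr·nr = nrrnr, …
So term 7 is nrrnrnrrnrrnr·nrrnrnrr.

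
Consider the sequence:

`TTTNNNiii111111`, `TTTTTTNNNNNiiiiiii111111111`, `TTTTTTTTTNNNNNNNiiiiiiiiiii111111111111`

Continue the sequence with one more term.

TTTTTTTTTTTTNNNNNNNNNiiiiiiiiiiiiiii111111111111111

Reading off run lengths: T runs 3, 6, 9; N runs 3, 5, 7; i runs 3, 7, 11; 1 runs 6, 9, 12 — each is linear in n (n = 1, 2, …).
At n = 4 the blocks have lengths 12, 9, 15, 15.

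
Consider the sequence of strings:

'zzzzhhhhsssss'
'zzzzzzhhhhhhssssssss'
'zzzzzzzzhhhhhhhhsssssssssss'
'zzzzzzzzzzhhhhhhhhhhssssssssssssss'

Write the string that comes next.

zzzzzzzzzzzzhhhhhhhhhhhhsssssssssssssssss

The n-th term is 2n z's then 2n h's then 3n-1 s's, where the shown terms are n = 2, 3, 4, 5.
At n = 6 the blocks have lengths 12, 12, 17.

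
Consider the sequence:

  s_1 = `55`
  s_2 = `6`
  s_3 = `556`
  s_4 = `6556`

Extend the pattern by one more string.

Each term (from the third on) is the two preceding terms concatenated in order: term 3 = 55·6 = 556.
So term 5 is 556·6556.

5566556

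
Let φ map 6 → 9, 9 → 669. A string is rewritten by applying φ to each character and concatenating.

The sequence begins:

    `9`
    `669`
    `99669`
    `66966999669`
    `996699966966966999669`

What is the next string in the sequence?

6696699966966966999669996699966966966999669

φ(996699966966966999669) expands symbol-by-symbol to 669 669 9 9 669 669 669 9 9 669 9 9 669 9 9 669 669 669 9 9 669; joining the 21 pieces gives the next term.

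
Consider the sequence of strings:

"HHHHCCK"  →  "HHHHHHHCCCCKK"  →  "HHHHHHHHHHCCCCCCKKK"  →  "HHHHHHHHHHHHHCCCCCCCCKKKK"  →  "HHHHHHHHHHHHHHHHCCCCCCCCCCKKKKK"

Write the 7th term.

HHHHHHHHHHHHHHHHHHHHHHCCCCCCCCCCCCCCKKKKKKK

Each string has the form H^{3n+1} C^{2n} K^{n} (n = 1, 2, …).
For term 7, n = 7, so the run lengths are 22, 14, 7.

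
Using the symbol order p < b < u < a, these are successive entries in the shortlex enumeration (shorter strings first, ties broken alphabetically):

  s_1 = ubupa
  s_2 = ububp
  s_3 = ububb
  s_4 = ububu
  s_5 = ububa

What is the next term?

The successor of ububa increments the rightmost position that isn't already a and resets every position after it to p.

ubuup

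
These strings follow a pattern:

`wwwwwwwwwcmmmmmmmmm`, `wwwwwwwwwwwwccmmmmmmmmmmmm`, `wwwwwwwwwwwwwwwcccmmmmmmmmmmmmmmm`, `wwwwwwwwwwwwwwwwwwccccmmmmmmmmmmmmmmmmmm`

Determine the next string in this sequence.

Each string has the form w^{3n} c^{n-2} m^{3n}, where the shown terms are n = 3, 4, 5, 6.
Setting n = 7 gives 21, 5, 21 characters in each block.

wwwwwwwwwwwwwwwwwwwwwcccccmmmmmmmmmmmmmmmmmmmmm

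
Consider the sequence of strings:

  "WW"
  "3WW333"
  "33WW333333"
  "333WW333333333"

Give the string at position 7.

333333WW333333333333333333

s(k+1) = 3·s(k)·333, so each term gains 3 as a prefix and 333 as a suffix.
From 333WW333333333, 3 further steps: 333WW333333333 → 3333WW333333333333 → 33333WW333333333333333 → (answer).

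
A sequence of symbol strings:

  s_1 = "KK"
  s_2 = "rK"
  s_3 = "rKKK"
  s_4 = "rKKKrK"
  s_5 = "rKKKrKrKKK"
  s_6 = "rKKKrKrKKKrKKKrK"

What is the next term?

This is a Fibonacci-style word recurrence s(k) = s(k−1)·s(k−2): e.g. rK·KK = rKKK.
So term 7 is rKKKrKrKKKrKKKrK·rKKKrKrKKK.

rKKKrKrKKKrKKKrKrKKKrKrKKK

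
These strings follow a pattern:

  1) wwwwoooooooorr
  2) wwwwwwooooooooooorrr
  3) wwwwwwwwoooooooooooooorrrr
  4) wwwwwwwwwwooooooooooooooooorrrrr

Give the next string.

Term n consists of 2n w's, followed by 3n+2 o's, followed by n r's, where the shown terms are n = 2, 3, 4, 5.
For the next term, n = 6, so the run lengths are 12, 20, 6.

wwwwwwwwwwwwoooooooooooooooooooorrrrrr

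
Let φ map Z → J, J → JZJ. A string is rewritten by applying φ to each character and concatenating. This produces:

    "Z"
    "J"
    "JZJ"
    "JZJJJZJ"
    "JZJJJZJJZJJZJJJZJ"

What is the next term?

Replace each of the 17 characters of JZJJJZJJZJJZJJJZJ in place — JZJ J JZJ JZJ JZJ J JZJ JZJ J JZJ JZJ J JZJ JZJ JZJ J JZJ — and concatenate.

JZJJJZJJZJJZJJJZJJZJJJZJJZJJJZJJZJJZJJJZJ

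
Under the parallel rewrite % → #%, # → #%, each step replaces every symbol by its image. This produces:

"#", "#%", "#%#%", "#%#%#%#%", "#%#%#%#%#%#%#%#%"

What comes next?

Rewriting the 16 symbols of #%#%#%#%#%#%#%#% one by one yields #% #% #% #% #% #% #% #% #% #% #% #% #% #% #% #%; concatenated:

#%#%#%#%#%#%#%#%#%#%#%#%#%#%#%#%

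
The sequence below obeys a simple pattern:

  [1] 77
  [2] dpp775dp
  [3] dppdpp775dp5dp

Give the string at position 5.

s(k+1) = dpp·s(k)·5dp, so each term gains dpp as a prefix and 5dp as a suffix.
From dppdpp775dp5dp, 2 further steps: dppdpp775dp5dp → dppdppdpp775dp5dp5dp → (answer).

dppdppdppdpp775dp5dp5dp5dp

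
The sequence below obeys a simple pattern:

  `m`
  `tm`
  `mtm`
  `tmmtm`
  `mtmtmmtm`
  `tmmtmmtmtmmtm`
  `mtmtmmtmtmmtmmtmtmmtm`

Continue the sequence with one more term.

tmmtmmtmtmmtmmtmtmmtmtmmtmmtmtmmtm

From term 3 onward, concatenate the second-to-last term with the last: m·tm = mtm, tm·mtm = tmmtm, …
So term 8 is tmmtmmtmtmmtm·mtmtmmtmtmmtmmtmtmmtm.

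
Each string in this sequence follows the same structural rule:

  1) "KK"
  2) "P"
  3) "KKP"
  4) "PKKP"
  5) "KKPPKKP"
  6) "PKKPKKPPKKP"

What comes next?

KKPPKKPPKKPKKPPKKP

From term 3 onward, concatenate the second-to-last term with the last: KK·P = KKP, P·KKP = PKKP, …
The next term joins KKPPKKP and PKKPKKPPKKP.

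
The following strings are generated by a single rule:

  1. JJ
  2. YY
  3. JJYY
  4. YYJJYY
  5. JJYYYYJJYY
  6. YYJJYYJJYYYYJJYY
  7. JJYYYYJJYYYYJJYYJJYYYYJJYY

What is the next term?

This is a Fibonacci-style word recurrence s(k) = s(k−2)·s(k−1): e.g. JJ·YY = JJYY.
The next term joins YYJJYYJJYYYYJJYY and JJYYYYJJYYYYJJYYJJYYYYJJYY.

YYJJYYJJYYYYJJYYJJYYYYJJYYYYJJYYJJYYYYJJYY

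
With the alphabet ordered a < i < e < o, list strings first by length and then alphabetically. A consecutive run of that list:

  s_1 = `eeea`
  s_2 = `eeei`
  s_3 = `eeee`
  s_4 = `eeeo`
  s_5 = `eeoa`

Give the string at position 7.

eeoe

Advancing 2 positions from eeoa through eeoa → eeoi reaches term 7.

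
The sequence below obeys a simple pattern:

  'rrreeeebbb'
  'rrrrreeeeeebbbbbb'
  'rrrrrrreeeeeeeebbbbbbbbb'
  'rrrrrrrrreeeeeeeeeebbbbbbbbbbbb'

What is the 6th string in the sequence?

rrrrrrrrrrrrreeeeeeeeeeeeeebbbbbbbbbbbbbbbbbb

Term n consists of 2n+1 r's, followed by 2n+2 e's, followed by 3n b's (n = 1, 2, …).
Setting n = 6 gives 13, 14, 18 characters in each block.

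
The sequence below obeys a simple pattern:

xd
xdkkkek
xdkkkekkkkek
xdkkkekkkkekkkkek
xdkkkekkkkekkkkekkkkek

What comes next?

Each term is the previous one with kkkek appended.
So the next term is xdkkkekkkkekkkkekkkkek·kkkek.

xdkkkekkkkekkkkekkkkekkkkek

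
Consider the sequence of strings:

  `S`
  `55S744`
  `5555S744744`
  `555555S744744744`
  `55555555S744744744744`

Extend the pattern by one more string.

Each term wraps the previous one in 55 on the left and 744 on the right.
One more step from 55555555S744744744744 gives the answer.

5555555555S744744744744744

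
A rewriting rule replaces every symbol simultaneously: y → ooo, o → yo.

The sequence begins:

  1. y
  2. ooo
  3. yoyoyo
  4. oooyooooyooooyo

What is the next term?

φ(oooyooooyooooyo) expands symbol-by-symbol to yo yo yo ooo yo yo yo yo ooo yo yo yo yo ooo yo; joining the 15 pieces gives the next term.

yoyoyooooyoyoyoyooooyoyoyoyooooyo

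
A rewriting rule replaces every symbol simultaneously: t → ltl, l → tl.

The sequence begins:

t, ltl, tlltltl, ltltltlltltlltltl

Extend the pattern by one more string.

tlltltlltltlltltltlltltlltltltlltltlltltl

φ(ltltltlltltlltltl) expands symbol-by-symbol to tl ltl tl ltl tl ltl tl tl ltl tl ltl tl tl ltl tl ltl tl; joining the 17 pieces gives the next term.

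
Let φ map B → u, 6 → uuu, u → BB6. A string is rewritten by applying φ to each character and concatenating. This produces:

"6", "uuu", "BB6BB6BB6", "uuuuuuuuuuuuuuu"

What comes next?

Replace each of the 15 characters of uuuuuuuuuuuuuuu in place — BB6 BB6 BB6 BB6 BB6 BB6 BB6 BB6 BB6 BB6 BB6 BB6 BB6 BB6 BB6 — and concatenate.

BB6BB6BB6BB6BB6BB6BB6BB6BB6BB6BB6BB6BB6BB6BB6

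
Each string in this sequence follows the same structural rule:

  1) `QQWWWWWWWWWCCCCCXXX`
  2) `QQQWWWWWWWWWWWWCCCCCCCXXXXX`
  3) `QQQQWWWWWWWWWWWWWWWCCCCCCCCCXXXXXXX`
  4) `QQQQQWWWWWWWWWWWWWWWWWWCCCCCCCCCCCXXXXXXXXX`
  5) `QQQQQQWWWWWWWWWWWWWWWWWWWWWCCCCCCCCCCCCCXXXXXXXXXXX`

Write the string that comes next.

QQQQQQQWWWWWWWWWWWWWWWWWWWWWWWWCCCCCCCCCCCCCCCXXXXXXXXXXXXX

Term n consists of n Q's, followed by 3n+3 W's, followed by 2n+1 C's, followed by 2n-1 X's, where the shown terms are n = 2, 3, 4, 5, 6.
At n = 7 the blocks have lengths 7, 24, 15, 13.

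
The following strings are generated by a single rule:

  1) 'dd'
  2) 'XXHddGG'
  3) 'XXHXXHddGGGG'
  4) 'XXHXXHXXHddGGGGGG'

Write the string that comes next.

XXHXXHXXHXXHddGGGGGGGG

s(k+1) = XXH·s(k)·GG, so each term gains XXH as a prefix and GG as a suffix.
One more step from XXHXXHXXHddGGGGGG gives the answer.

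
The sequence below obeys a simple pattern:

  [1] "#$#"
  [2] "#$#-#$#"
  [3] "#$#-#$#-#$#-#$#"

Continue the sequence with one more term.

#$#-#$#-#$#-#$#-#$#-#$#-#$#-#$#

s(k+1) = s(k)·-·s(k) — each term doubles the last with '-' between the halves.
So the next term is two copies of #$#-#$#-#$#-#$# with '-' between the halves.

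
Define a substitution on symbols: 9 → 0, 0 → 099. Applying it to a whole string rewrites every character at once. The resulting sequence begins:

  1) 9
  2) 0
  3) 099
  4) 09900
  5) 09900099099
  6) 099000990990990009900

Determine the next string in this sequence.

Rewriting the 21 symbols of 099000990990990009900 one by one yields 099 0 0 099 099 099 0 0 099 0 0 099 0 0 099 099 099 0 0 099 099; concatenated:

0990009909909900099000990009909909900099099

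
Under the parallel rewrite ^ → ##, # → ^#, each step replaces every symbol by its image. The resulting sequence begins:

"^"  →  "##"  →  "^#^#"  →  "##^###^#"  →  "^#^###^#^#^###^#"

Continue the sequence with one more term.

##^###^#^#^###^###^###^#^#^###^#

Replace each of the 16 characters of ^#^###^#^#^###^# in place — ## ^# ## ^# ^# ^# ## ^# ## ^# ## ^# ^# ^# ## ^# — and concatenate.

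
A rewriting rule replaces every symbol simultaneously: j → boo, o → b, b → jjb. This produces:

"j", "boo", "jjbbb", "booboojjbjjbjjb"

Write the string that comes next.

jjbbbjjbbbbooboojjbbooboojjbbooboojjb

φ(booboojjbjjbjjb) expands symbol-by-symbol to jjb b b jjb b b boo boo jjb boo boo jjb boo boo jjb; joining the 15 pieces gives the next term.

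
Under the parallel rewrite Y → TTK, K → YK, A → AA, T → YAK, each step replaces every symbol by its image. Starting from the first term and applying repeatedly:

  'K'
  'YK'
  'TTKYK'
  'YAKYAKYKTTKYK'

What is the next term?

Replace each of the 13 characters of YAKYAKYKTTKYK in place — TTK AA YK TTK AA YK TTK YK YAK YAK YK TTK YK — and concatenate.

TTKAAYKTTKAAYKTTKYKYAKYAKYKTTKYK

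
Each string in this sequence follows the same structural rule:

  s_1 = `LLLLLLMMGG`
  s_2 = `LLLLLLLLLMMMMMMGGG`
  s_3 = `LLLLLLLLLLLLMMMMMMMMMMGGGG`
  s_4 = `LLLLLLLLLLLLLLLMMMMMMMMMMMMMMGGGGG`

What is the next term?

Reading off run lengths: L runs 6, 9, 12, 15; M runs 2, 6, 10, 14; G runs 2, 3, 4, 5 — each is linear in n (n = 1, 2, …).
For the next term, n = 5, so the run lengths are 18, 18, 6.

LLLLLLLLLLLLLLLLLLMMMMMMMMMMMMMMMMMMGGGGGG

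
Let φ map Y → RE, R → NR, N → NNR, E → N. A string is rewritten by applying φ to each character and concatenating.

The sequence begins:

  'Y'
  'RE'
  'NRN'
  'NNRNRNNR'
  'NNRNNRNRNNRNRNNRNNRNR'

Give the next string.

Replace each of the 21 characters of NNRNNRNRNNRNRNNRNNRNR in place — NNR NNR NR NNR NNR NR NNR NR NNR NNR NR NNR NR NNR NNR NR NNR NNR NR NNR NR — and concatenate.

NNRNNRNRNNRNNRNRNNRNRNNRNNRNRNNRNRNNRNNRNRNNRNNRNRNNRNR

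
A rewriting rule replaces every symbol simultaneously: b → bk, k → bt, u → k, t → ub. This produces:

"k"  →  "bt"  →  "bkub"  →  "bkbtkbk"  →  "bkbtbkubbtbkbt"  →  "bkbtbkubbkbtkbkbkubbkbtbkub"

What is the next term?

bkbtbkubbkbtkbkbkbtbkubbtbkbtbkbtkbkbkbtbkubbkbtkbk

φ(bkbtbkubbkbtkbkbkubbkbtbkub) expands symbol-by-symbol to bk bt bk ub bk bt k bk bk bt bk ub bt bk bt bk bt k bk bk bt bk ub bk bt k bk; joining the 27 pieces gives the next term.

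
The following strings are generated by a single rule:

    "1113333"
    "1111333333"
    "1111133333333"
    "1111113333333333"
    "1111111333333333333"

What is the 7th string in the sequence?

1111111113333333333333333

Reading off run lengths: 1 runs 3, 4, 5, 6, 7; 3 runs 4, 6, 8, 10, 12 — each is linear in n, where the shown terms are n = 2, 3, 4, 5, 6.
At n = 8 the blocks have lengths 9, 16.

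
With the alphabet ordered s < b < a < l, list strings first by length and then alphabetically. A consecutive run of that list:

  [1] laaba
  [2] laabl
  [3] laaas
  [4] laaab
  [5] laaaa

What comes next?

The successor of laaaa increments the rightmost position that isn't already l and resets every position after it to s.

laaal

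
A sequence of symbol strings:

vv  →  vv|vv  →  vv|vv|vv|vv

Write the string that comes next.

Each string is two copies of the previous one joined by '|'.
One more doubling of vv|vv|vv|vv gives the answer.

vv|vv|vv|vv|vv|vv|vv|vv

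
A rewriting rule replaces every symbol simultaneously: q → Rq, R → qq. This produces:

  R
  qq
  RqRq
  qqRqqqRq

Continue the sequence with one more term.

Expanding qqRqqqRq: q→Rq, q→Rq, R→qq, q→Rq, q→Rq, q→Rq, R→qq, q→Rq. Concatenated: Rq Rq qq Rq Rq Rq qq Rq.

RqRqqqRqRqRqqqRq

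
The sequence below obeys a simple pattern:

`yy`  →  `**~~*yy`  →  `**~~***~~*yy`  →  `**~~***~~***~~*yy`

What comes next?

Each term is the previous one with **~~* prepended.
Applying this once more to **~~***~~***~~*yy:

**~~***~~***~~***~~*yy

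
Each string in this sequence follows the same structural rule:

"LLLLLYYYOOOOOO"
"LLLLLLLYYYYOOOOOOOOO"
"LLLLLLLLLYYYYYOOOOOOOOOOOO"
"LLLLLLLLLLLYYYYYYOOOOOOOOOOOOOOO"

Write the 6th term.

LLLLLLLLLLLLLLLYYYYYYYYOOOOOOOOOOOOOOOOOOOOO

Each string has the form L^{2n+1} Y^{n+1} O^{3n}, where the shown terms are n = 2, 3, 4, 5.
For term 6, n = 7, so the run lengths are 15, 8, 21.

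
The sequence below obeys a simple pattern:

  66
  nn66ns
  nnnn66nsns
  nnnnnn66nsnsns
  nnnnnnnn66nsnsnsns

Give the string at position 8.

Each term wraps the previous one in nn on the left and ns on the right.
From nnnnnnnn66nsnsnsns, 3 further steps: nnnnnnnn66nsnsnsns → nnnnnnnnnn66nsnsnsnsns → nnnnnnnnnnnn66nsnsnsnsnsns → (answer).

nnnnnnnnnnnnnn66nsnsnsnsnsnsns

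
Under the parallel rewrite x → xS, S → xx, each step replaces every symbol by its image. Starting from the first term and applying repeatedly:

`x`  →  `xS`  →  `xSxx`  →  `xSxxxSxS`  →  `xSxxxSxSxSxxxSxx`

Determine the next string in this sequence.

xSxxxSxSxSxxxSxxxSxxxSxSxSxxxSxS

Replace each of the 16 characters of xSxxxSxSxSxxxSxx in place — xS xx xS xS xS xx xS xx xS xx xS xS xS xx xS xS — and concatenate.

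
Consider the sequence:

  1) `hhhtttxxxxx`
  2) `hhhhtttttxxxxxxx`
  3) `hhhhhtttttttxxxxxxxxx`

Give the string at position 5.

The n-th term is n+1 h's then 2n-1 t's then 2n+1 x's, where the shown terms are n = 2, 3, 4.
Setting n = 6 gives 7, 11, 13 characters in each block.

hhhhhhhtttttttttttxxxxxxxxxxxxx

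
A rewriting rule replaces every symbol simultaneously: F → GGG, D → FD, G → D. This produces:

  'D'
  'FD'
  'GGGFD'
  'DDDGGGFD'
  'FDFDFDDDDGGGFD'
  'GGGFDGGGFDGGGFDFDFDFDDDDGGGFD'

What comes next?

DDDGGGFDDDDGGGFDDDDGGGFDGGGFDGGGFDGGGFDFDFDFDDDDGGGFD

Replace each of the 29 characters of GGGFDGGGFDGGGFDFDFDFDDDDGGGFD in place — D D D GGG FD D D D GGG FD D D D GGG FD GGG FD GGG FD GGG FD FD FD FD D D D GGG FD — and concatenate.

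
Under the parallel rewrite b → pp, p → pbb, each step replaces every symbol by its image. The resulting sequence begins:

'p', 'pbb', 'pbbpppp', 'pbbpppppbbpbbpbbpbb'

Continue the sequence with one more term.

φ(pbbpppppbbpbbpbbpbb) expands symbol-by-symbol to pbb pp pp pbb pbb pbb pbb pbb pp pp pbb pp pp pbb pp pp pbb pp pp; joining the 19 pieces gives the next term.

pbbpppppbbpbbpbbpbbpbbpppppbbpppppbbpppppbbpppp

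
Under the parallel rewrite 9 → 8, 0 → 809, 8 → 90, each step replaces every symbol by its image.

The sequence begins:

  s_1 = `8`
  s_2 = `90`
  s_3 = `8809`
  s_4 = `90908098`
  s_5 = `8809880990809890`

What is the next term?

Replace each of the 16 characters of 8809880990809890 in place — 90 90 809 8 90 90 809 8 8 809 90 809 8 90 8 809 — and concatenate.

90908098909080988809908098908809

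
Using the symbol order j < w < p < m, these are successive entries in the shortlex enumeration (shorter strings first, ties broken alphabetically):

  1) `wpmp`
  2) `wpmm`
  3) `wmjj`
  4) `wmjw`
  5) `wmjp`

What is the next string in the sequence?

wmjm

The successor of wmjp increments the rightmost position that isn't already m and resets every position after it to j.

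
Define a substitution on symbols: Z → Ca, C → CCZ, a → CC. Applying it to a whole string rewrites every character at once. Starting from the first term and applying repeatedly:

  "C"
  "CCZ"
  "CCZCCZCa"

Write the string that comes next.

Rewriting each symbol of CCZCCZCa: C→CCZ, C→CCZ, Z→Ca, C→CCZ, C→CCZ, Z→Ca, C→CCZ, a→CC, which concatenates to CCZ CCZ Ca CCZ CCZ Ca CCZ CC.

CCZCCZCaCCZCCZCaCCZCC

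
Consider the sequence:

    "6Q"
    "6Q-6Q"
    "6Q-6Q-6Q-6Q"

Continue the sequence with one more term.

s(k+1) = s(k)·-·s(k) — each term doubles the last with '-' between the halves.
Doubling 6Q-6Q-6Q-6Q with '-' between the halves:

6Q-6Q-6Q-6Q-6Q-6Q-6Q-6Q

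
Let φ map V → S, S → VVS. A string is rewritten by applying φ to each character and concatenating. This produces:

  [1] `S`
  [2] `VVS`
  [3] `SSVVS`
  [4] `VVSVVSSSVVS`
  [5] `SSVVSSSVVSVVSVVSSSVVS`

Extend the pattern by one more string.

VVSVVSSSVVSVVSVVSSSVVSSSVVSSSVVSVVSVVSSSVVS

φ(SSVVSSSVVSVVSVVSSSVVS) expands symbol-by-symbol to VVS VVS S S VVS VVS VVS S S VVS S S VVS S S VVS VVS VVS S S VVS; joining the 21 pieces gives the next term.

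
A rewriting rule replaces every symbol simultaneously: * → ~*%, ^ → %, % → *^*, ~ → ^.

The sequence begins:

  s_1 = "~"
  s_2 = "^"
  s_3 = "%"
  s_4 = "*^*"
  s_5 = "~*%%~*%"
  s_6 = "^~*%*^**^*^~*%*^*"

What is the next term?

Rewriting the 17 symbols of ^~*%*^**^*^~*%*^* one by one yields % ^ ~*% *^* ~*% % ~*% ~*% % ~*% % ^ ~*% *^* ~*% % ~*%; concatenated:

%^~*%*^*~*%%~*%~*%%~*%%^~*%*^*~*%%~*%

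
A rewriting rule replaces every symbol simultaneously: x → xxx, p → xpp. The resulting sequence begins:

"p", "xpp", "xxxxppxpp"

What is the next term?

xxxxxxxxxxxxxppxppxxxxppxpp

Apply φ to xxxxppxpp symbol by symbol: x→xxx, x→xxx, x→xxx, x→xxx, p→xpp, p→xpp, x→xxx, p→xpp, p→xpp; joined: xxx xxx xxx xxx xpp xpp xxx xpp xpp.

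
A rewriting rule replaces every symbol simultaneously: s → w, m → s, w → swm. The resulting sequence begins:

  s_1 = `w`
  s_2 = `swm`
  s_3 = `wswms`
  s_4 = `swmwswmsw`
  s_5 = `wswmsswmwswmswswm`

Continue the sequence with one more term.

swmwswmswwswmsswmwswmswswmwswms

Replace each of the 17 characters of wswmsswmwswmswswm in place — swm w swm s w w swm s swm w swm s w swm w swm s — and concatenate.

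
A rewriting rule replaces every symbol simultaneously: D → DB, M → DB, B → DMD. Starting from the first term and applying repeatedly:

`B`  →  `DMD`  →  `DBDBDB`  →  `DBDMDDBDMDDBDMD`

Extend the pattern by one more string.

DBDMDDBDBDBDBDMDDBDBDBDBDMDDBDBDB

Applying the rule to each of the 15 symbols of DBDMDDBDMDDBDMD gives the pieces DB DMD DB DB DB DB DMD DB DB DB DB DMD DB DB DB, which concatenate to the answer.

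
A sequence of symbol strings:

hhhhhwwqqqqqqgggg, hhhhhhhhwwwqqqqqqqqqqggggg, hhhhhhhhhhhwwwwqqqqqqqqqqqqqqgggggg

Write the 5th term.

Term n consists of 3n-1 h's, followed by n w's, followed by 4n-2 q's, followed by n+2 g's, where the shown terms are n = 2, 3, 4.
Setting n = 6 gives 17, 6, 22, 8 characters in each block.

hhhhhhhhhhhhhhhhhwwwwwwqqqqqqqqqqqqqqqqqqqqqqgggggggg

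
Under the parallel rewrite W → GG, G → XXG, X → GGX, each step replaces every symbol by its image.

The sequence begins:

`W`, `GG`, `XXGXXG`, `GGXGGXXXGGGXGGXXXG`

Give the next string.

Applying the rule to each of the 18 symbols of GGXGGXXXGGGXGGXXXG gives the pieces XXG XXG GGX XXG XXG GGX GGX GGX XXG XXG XXG GGX XXG XXG GGX GGX GGX XXG, which concatenate to the answer.

XXGXXGGGXXXGXXGGGXGGXGGXXXGXXGXXGGGXXXGXXGGGXGGXGGXXXG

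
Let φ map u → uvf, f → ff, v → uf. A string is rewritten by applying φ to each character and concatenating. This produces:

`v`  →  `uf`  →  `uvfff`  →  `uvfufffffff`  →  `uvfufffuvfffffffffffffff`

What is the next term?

Applying the rule to each of the 24 symbols of uvfufffuvfffffffffffffff gives the pieces uvf uf ff uvf ff ff ff uvf uf ff ff ff ff ff ff ff ff ff ff ff ff ff ff ff, which concatenate to the answer.

uvfufffuvfffffffuvfufffffffffffffffffffffffffffffff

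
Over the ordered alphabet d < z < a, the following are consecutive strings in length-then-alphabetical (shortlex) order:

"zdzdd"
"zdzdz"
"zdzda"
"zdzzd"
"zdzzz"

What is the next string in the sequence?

The successor of zdzzz increments the rightmost position that isn't already a and resets every position after it to d.

zdzza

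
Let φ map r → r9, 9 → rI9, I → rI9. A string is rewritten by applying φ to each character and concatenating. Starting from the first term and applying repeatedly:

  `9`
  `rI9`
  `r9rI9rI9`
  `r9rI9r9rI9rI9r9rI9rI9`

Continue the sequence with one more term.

Rewriting the 21 symbols of r9rI9r9rI9rI9r9rI9rI9 one by one yields r9 rI9 r9 rI9 rI9 r9 rI9 r9 rI9 rI9 r9 rI9 rI9 r9 rI9 r9 rI9 rI9 r9 rI9 rI9; concatenated:

r9rI9r9rI9rI9r9rI9r9rI9rI9r9rI9rI9r9rI9r9rI9rI9r9rI9rI9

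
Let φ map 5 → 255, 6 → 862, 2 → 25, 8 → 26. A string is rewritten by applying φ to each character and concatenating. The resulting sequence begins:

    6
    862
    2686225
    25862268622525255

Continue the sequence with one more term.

252552686225258622686225252552525525255255

φ(25862268622525255) expands symbol-by-symbol to 25 255 26 862 25 25 862 26 862 25 25 255 25 255 25 255 255; joining the 17 pieces gives the next term.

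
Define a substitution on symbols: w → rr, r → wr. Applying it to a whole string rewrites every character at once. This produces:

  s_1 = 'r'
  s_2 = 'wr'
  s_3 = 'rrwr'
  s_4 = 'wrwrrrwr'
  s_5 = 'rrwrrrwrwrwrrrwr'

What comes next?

wrwrrrwrwrwrrrwrrrwrrrwrwrwrrrwr

Applying the rule to each of the 16 symbols of rrwrrrwrwrwrrrwr gives the pieces wr wr rr wr wr wr rr wr rr wr rr wr wr wr rr wr, which concatenate to the answer.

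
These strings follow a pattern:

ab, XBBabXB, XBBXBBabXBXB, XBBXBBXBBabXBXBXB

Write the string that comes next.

Every step adds XBB to the front and XB to the end of the previous string.
Applying this once more to XBBXBBXBBabXBXBXB:

XBBXBBXBBXBBabXBXBXBXB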